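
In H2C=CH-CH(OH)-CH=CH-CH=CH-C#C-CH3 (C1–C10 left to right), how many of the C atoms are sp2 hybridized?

6

C1: sp2 ✓
C2: sp2 ✓
C3: sp3
C4: sp2 ✓
C5: sp2 ✓
C6: sp2 ✓
C7: sp2 ✓
C8: sp
C9: sp
C10: sp3
C1, C2, C4, C5, C6, C7 → 6 sp2 carbons.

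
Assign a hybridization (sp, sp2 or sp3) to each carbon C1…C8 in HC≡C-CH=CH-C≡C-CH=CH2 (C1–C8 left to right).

C1: 2 σ bonds, plus two π bonds — 2 electron domains, sp.
C2 has 2 σ bonds, plus two π bonds: steric number 2 → sp.
C3 (3 σ bonds, plus one π bond) has steric number 3: sp2.
C4 carries 3 σ bonds, plus one π bond, giving a steric number of 3, so it is sp2.
C5: 2 σ bonds, plus two π bonds; 2 regions of electron density → sp.
C6 — 2 σ bonds, plus two π bonds. Steric number 2, so sp.
C7 carries 3 σ bonds, plus one π bond, giving a steric number of 3, so it is sp2.
C8 has 3 σ bonds, plus one π bond: steric number 3 → sp2.

C1 sp, C2 sp, C3 sp2, C4 sp2, C5 sp, C6 sp, C7 sp2, C8 sp2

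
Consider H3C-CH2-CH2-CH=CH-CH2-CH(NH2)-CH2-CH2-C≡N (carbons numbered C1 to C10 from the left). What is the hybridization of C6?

sp³

C6: 4 σ bonds — 4 electron domains, sp3.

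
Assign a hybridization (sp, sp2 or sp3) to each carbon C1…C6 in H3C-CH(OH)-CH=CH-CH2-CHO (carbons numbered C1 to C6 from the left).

C1 is sp3: 4 σ bonds, 4 electron-density regions.
C2 carries 4 σ bonds, giving a steric number of 4, so it is sp3.
C3 — 3 σ bonds, plus one π bond. Steric number 3, so sp2.
C4 has 3 σ bonds, plus one π bond: steric number 3 → sp2.
C5 — 4 σ bonds. Steric number 4, so sp3.
C6: 3 σ bonds, plus one π bond — 3 electron domains, sp2.

C1 sp3, C2 sp3, C3 sp2, C4 sp2, C5 sp3, C6 sp2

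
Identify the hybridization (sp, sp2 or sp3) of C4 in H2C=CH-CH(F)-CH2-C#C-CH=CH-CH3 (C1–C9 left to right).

sp3

C4 — 4 σ bonds. Steric number 4, so sp3.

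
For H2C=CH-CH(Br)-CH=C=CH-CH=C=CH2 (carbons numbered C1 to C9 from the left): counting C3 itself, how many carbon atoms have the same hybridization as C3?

1

C3 is sp3 (only σ bonds).
C1: sp2
C2: sp2
C3: sp3 ✓
C4: sp2
C5: sp
C6: sp2
C7: sp2
C8: sp
C9: sp2
1 carbon is sp3.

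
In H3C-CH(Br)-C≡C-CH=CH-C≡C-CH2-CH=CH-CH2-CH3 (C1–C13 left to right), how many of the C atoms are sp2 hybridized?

C1: sp3
C2: sp3
C3: sp
C4: sp
C5: sp2 ✓
C6: sp2 ✓
C7: sp
C8: sp
C9: sp3
C10: sp2 ✓
C11: sp2 ✓
C12: sp3
C13: sp3
C5, C6, C10, C11 → 4 sp2 carbons.

4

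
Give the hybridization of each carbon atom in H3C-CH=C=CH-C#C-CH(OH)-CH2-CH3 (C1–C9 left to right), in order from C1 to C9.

C1 sp3, C2 sp2, C3 sp, C4 sp2, C5 sp, C6 sp, C7 sp3, C8 sp3, C9 sp3

C1: 4 σ bonds — 4 electron domains, sp3.
C2: 3 σ bonds, plus one π bond; 3 regions of electron density → sp2.
C3 has 2 σ bonds, plus two π bonds: steric number 2 → sp.
C4: 3 σ bonds, plus one π bond — 3 electron domains, sp2.
C5 has 2 σ bonds, plus two π bonds: steric number 2 → sp.
C6 is sp: 2 σ bonds, plus two π bonds, 2 electron-density regions.
C7 (4 σ bonds) has steric number 4: sp3.
C8 has 4 σ bonds: steric number 4 → sp3.
C9: 4 σ bonds; 4 regions of electron density → sp3.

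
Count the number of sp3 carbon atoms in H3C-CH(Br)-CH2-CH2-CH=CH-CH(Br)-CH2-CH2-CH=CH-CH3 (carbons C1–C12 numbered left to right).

C1: sp3 ✓
C2: sp3 ✓
C3: sp3 ✓
C4: sp3 ✓
C5: sp2
C6: sp2
C7: sp3 ✓
C8: sp3 ✓
C9: sp3 ✓
C10: sp2
C11: sp2
C12: sp3 ✓
C1, C2, C3, C4, C7, C8, C9, C12 → 8 sp3 carbons.

8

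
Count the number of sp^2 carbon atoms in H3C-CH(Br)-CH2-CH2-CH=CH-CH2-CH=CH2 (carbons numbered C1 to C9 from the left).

4

C1: sp3
C2: sp3
C3: sp3
C4: sp3
C5: sp2 ✓
C6: sp2 ✓
C7: sp3
C8: sp2 ✓
C9: sp2 ✓
C5, C6, C8, C9 → 4 sp2 carbons.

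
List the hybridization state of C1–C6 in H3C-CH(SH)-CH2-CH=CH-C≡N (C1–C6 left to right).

C1 sp3, C2 sp3, C3 sp3, C4 sp2, C5 sp2, C6 sp

C1 (4 σ bonds) has steric number 4: sp3.
C2: 4 σ bonds — 4 electron domains, sp3.
C3 has 4 σ bonds: steric number 4 → sp3.
C4 — 3 σ bonds, plus one π bond. Steric number 3, so sp2.
C5: 3 σ bonds, plus one π bond — 3 electron domains, sp2.
C6 (2 σ bonds, plus two π bonds) has steric number 2: sp.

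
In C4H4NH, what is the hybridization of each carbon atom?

Each carbon atom: 3 σ bonds, plus one π bond — 3 electron domains, sp2.

sp²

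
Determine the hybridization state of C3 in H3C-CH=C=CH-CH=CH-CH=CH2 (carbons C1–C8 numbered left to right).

C3 has 2 σ bonds, plus two π bonds: steric number 2 → sp.

sp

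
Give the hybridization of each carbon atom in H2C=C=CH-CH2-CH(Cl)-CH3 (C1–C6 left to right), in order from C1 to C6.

C1 sp2, C2 sp, C3 sp2, C4 sp3, C5 sp3, C6 sp3

C1 carries 3 σ bonds, plus one π bond, giving a steric number of 3, so it is sp2.
C2: 2 σ bonds, plus two π bonds; 2 regions of electron density → sp.
C3 (3 σ bonds, plus one π bond) has steric number 3: sp2.
C4: 4 σ bonds — 4 electron domains, sp3.
C5: 4 σ bonds; 4 regions of electron density → sp3.
C6: 4 σ bonds — 4 electron domains, sp3.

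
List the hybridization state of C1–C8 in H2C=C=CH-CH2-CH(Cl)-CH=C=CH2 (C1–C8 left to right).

C1: 3 σ bonds, plus one π bond — 3 electron domains, sp2.
C2: 2 σ bonds, plus two π bonds — 2 electron domains, sp.
C3: 3 σ bonds, plus one π bond; 3 regions of electron density → sp2.
C4 — 4 σ bonds. Steric number 4, so sp3.
C5 carries 4 σ bonds, giving a steric number of 4, so it is sp3.
C6 is sp2: 3 σ bonds, plus one π bond, 3 electron-density regions.
C7: 2 σ bonds, plus two π bonds; 2 regions of electron density → sp.
C8 — 3 σ bonds, plus one π bond. Steric number 3, so sp2.

C1 sp2, C2 sp, C3 sp2, C4 sp3, C5 sp3, C6 sp2, C7 sp, C8 sp2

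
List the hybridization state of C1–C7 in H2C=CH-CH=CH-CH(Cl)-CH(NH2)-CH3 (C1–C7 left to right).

C1 carries 3 σ bonds, plus one π bond, giving a steric number of 3, so it is sp2.
C2 has 3 σ bonds, plus one π bond: steric number 3 → sp2.
C3: 3 σ bonds, plus one π bond — 3 electron domains, sp2.
C4 (3 σ bonds, plus one π bond) has steric number 3: sp2.
C5 is sp3: 4 σ bonds, 4 electron-density regions.
C6 (4 σ bonds) has steric number 4: sp3.
C7 is sp3: 4 σ bonds, 4 electron-density regions.

C1 sp2, C2 sp2, C3 sp2, C4 sp2, C5 sp3, C6 sp3, C7 sp3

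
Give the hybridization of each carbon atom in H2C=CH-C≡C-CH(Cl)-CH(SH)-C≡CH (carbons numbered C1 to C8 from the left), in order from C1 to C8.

C1 (3 σ bonds, plus one π bond) has steric number 3: sp2.
C2 is sp2: 3 σ bonds, plus one π bond, 3 electron-density regions.
C3 has 2 σ bonds, plus two π bonds: steric number 2 → sp.
C4 — 2 σ bonds, plus two π bonds. Steric number 2, so sp.
C5: 4 σ bonds; 4 regions of electron density → sp3.
C6 — 4 σ bonds. Steric number 4, so sp3.
C7 has 2 σ bonds, plus two π bonds: steric number 2 → sp.
C8 — 2 σ bonds, plus two π bonds. Steric number 2, so sp.

C1 sp2, C2 sp2, C3 sp, C4 sp, C5 sp3, C6 sp3, C7 sp, C8 sp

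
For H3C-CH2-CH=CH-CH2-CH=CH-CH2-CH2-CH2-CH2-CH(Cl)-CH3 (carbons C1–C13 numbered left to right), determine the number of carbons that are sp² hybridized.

4

C1: sp3
C2: sp3
C3: sp2 ✓
C4: sp2 ✓
C5: sp3
C6: sp2 ✓
C7: sp2 ✓
C8: sp3
C9: sp3
C10: sp3
C11: sp3
C12: sp3
C13: sp3
C3, C4, C6, C7 → 4 sp2 carbons.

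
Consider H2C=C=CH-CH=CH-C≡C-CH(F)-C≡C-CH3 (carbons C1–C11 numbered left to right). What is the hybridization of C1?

C1 is sp2: 3 σ bonds, plus one π bond, 3 electron-density regions.

sp^2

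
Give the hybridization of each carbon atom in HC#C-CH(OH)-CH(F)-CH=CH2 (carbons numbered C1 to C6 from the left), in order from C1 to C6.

C1 has 2 σ bonds, plus two π bonds: steric number 2 → sp.
C2: 2 σ bonds, plus two π bonds; 2 regions of electron density → sp.
C3 — 4 σ bonds. Steric number 4, so sp3.
C4: 4 σ bonds — 4 electron domains, sp3.
C5: 3 σ bonds, plus one π bond; 3 regions of electron density → sp2.
C6 — 3 σ bonds, plus one π bond. Steric number 3, so sp2.

C1 sp, C2 sp, C3 sp3, C4 sp3, C5 sp2, C6 sp2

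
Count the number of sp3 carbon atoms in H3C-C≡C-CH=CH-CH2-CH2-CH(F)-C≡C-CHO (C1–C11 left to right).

C1: sp3 ✓
C2: sp
C3: sp
C4: sp2
C5: sp2
C6: sp3 ✓
C7: sp3 ✓
C8: sp3 ✓
C9: sp
C10: sp
C11: sp2
C1, C6, C7, C8 → 4 sp3 carbons.

4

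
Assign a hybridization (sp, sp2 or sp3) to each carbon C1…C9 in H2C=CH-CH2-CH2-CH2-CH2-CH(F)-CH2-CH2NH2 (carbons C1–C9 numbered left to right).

C1 (3 σ bonds, plus one π bond) has steric number 3: sp2.
C2 — 3 σ bonds, plus one π bond. Steric number 3, so sp2.
C3 (4 σ bonds) has steric number 4: sp3.
C4 (4 σ bonds) has steric number 4: sp3.
C5 carries 4 σ bonds, giving a steric number of 4, so it is sp3.
C6: 4 σ bonds — 4 electron domains, sp3.
C7 has 4 σ bonds: steric number 4 → sp3.
C8 is sp3: 4 σ bonds, 4 electron-density regions.
C9 has 4 σ bonds: steric number 4 → sp3.

C1 sp2, C2 sp2, C3 sp3, C4 sp3, C5 sp3, C6 sp3, C7 sp3, C8 sp3, C9 sp3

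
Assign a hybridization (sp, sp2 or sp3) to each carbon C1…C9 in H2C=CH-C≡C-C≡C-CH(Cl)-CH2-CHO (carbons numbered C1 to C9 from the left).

C1 (3 σ bonds, plus one π bond) has steric number 3: sp2.
C2 has 3 σ bonds, plus one π bond: steric number 3 → sp2.
C3: 2 σ bonds, plus two π bonds; 2 regions of electron density → sp.
C4 (2 σ bonds, plus two π bonds) has steric number 2: sp.
C5 carries 2 σ bonds, plus two π bonds, giving a steric number of 2, so it is sp.
C6 is sp: 2 σ bonds, plus two π bonds, 2 electron-density regions.
C7 is sp3: 4 σ bonds, 4 electron-density regions.
C8: 4 σ bonds; 4 regions of electron density → sp3.
C9 — 3 σ bonds, plus one π bond. Steric number 3, so sp2.

C1 sp2, C2 sp2, C3 sp, C4 sp, C5 sp, C6 sp, C7 sp3, C8 sp3, C9 sp2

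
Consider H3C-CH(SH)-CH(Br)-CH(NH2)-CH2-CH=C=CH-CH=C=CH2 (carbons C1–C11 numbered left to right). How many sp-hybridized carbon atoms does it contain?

2

C1: sp3
C2: sp3
C3: sp3
C4: sp3
C5: sp3
C6: sp2
C7: sp ✓
C8: sp2
C9: sp2
C10: sp ✓
C11: sp2
C7, C10 → 2 sp carbons.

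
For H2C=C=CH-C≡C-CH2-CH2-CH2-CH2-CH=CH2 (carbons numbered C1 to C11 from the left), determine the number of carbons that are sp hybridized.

3

C1: sp2
C2: sp ✓
C3: sp2
C4: sp ✓
C5: sp ✓
C6: sp3
C7: sp3
C8: sp3
C9: sp3
C10: sp2
C11: sp2
C2, C4, C5 → 3 sp carbons.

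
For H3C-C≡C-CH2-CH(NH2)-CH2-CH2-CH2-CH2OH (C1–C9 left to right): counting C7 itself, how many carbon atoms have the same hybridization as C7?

7

C7 is sp3 (only σ bonds).
C1: sp3 ✓
C2: sp
C3: sp
C4: sp3 ✓
C5: sp3 ✓
C6: sp3 ✓
C7: sp3 ✓
C8: sp3 ✓
C9: sp3 ✓
7 carbons are sp3.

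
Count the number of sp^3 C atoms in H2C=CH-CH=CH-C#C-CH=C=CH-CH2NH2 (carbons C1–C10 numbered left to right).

C1: sp2
C2: sp2
C3: sp2
C4: sp2
C5: sp
C6: sp
C7: sp2
C8: sp
C9: sp2
C10: sp3 ✓
C10 → 1 sp3 carbon.

1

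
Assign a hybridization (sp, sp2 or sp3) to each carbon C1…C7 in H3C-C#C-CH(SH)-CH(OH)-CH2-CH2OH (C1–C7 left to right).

C1 sp3, C2 sp, C3 sp, C4 sp3, C5 sp3, C6 sp3, C7 sp3

C1: 4 σ bonds — 4 electron domains, sp3.
C2 carries 2 σ bonds, plus two π bonds, giving a steric number of 2, so it is sp.
C3 (2 σ bonds, plus two π bonds) has steric number 2: sp.
C4: 4 σ bonds; 4 regions of electron density → sp3.
C5 (4 σ bonds) has steric number 4: sp3.
C6 — 4 σ bonds. Steric number 4, so sp3.
C7: 4 σ bonds; 4 regions of electron density → sp3.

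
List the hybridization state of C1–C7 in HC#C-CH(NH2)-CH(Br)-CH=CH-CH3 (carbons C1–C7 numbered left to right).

C1 carries 2 σ bonds, plus two π bonds, giving a steric number of 2, so it is sp.
C2: 2 σ bonds, plus two π bonds; 2 regions of electron density → sp.
C3 (4 σ bonds) has steric number 4: sp3.
C4 (4 σ bonds) has steric number 4: sp3.
C5 carries 3 σ bonds, plus one π bond, giving a steric number of 3, so it is sp2.
C6 carries 3 σ bonds, plus one π bond, giving a steric number of 3, so it is sp2.
C7 carries 4 σ bonds, giving a steric number of 4, so it is sp3.

C1 sp, C2 sp, C3 sp3, C4 sp3, C5 sp2, C6 sp2, C7 sp3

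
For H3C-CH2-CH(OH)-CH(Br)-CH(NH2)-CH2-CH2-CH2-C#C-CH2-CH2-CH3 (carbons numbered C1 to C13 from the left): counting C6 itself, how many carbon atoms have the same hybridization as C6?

11

C6 is sp3 (only σ bonds).
C1: sp3 ✓
C2: sp3 ✓
C3: sp3 ✓
C4: sp3 ✓
C5: sp3 ✓
C6: sp3 ✓
C7: sp3 ✓
C8: sp3 ✓
C9: sp
C10: sp
C11: sp3 ✓
C12: sp3 ✓
C13: sp3 ✓
11 carbons are sp3.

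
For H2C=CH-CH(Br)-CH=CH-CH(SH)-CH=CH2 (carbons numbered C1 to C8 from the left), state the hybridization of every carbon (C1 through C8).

C1 is sp2: 3 σ bonds, plus one π bond, 3 electron-density regions.
C2 (3 σ bonds, plus one π bond) has steric number 3: sp2.
C3: 4 σ bonds; 4 regions of electron density → sp3.
C4: 3 σ bonds, plus one π bond — 3 electron domains, sp2.
C5: 3 σ bonds, plus one π bond; 3 regions of electron density → sp2.
C6: 4 σ bonds; 4 regions of electron density → sp3.
C7: 3 σ bonds, plus one π bond; 3 regions of electron density → sp2.
C8 has 3 σ bonds, plus one π bond: steric number 3 → sp2.

C1 sp2, C2 sp2, C3 sp3, C4 sp2, C5 sp2, C6 sp3, C7 sp2, C8 sp2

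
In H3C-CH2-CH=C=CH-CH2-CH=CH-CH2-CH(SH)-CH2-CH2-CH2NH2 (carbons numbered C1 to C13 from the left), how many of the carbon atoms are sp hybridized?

C1: sp3
C2: sp3
C3: sp2
C4: sp ✓
C5: sp2
C6: sp3
C7: sp2
C8: sp2
C9: sp3
C10: sp3
C11: sp3
C12: sp3
C13: sp3
C4 → 1 sp carbon.

1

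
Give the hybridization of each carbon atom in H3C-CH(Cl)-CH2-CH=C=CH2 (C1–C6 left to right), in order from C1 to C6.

C1 sp3, C2 sp3, C3 sp3, C4 sp2, C5 sp, C6 sp2

C1 has 4 σ bonds: steric number 4 → sp3.
C2 carries 4 σ bonds, giving a steric number of 4, so it is sp3.
C3 has 4 σ bonds: steric number 4 → sp3.
C4 (3 σ bonds, plus one π bond) has steric number 3: sp2.
C5: 2 σ bonds, plus two π bonds — 2 electron domains, sp.
C6 — 3 σ bonds, plus one π bond. Steric number 3, so sp2.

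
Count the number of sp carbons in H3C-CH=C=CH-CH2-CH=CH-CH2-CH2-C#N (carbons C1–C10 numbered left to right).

2

C1: sp3
C2: sp2
C3: sp ✓
C4: sp2
C5: sp3
C6: sp2
C7: sp2
C8: sp3
C9: sp3
C10: sp ✓
C3, C10 → 2 sp carbons.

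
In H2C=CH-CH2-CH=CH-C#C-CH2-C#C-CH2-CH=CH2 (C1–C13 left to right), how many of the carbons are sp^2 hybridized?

6

C1: sp2 ✓
C2: sp2 ✓
C3: sp3
C4: sp2 ✓
C5: sp2 ✓
C6: sp
C7: sp
C8: sp3
C9: sp
C10: sp
C11: sp3
C12: sp2 ✓
C13: sp2 ✓
C1, C2, C4, C5, C12, C13 → 6 sp2 carbons.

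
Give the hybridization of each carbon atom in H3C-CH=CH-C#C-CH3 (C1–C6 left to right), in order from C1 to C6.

C1: 4 σ bonds; 4 regions of electron density → sp3.
C2: 3 σ bonds, plus one π bond — 3 electron domains, sp2.
C3 is sp2: 3 σ bonds, plus one π bond, 3 electron-density regions.
C4 carries 2 σ bonds, plus two π bonds, giving a steric number of 2, so it is sp.
C5 is sp: 2 σ bonds, plus two π bonds, 2 electron-density regions.
C6 has 4 σ bonds: steric number 4 → sp3.

C1 sp3, C2 sp2, C3 sp2, C4 sp, C5 sp, C6 sp3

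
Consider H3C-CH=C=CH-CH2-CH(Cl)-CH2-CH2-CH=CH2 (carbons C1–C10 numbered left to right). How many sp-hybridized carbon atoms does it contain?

1

C1: sp3
C2: sp2
C3: sp ✓
C4: sp2
C5: sp3
C6: sp3
C7: sp3
C8: sp3
C9: sp2
C10: sp2
C3 → 1 sp carbon.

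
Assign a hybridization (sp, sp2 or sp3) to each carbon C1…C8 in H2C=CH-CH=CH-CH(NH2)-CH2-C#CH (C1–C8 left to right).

C1 sp2, C2 sp2, C3 sp2, C4 sp2, C5 sp3, C6 sp3, C7 sp, C8 sp

C1 has 3 σ bonds, plus one π bond: steric number 3 → sp2.
C2: 3 σ bonds, plus one π bond; 3 regions of electron density → sp2.
C3 carries 3 σ bonds, plus one π bond, giving a steric number of 3, so it is sp2.
C4: 3 σ bonds, plus one π bond; 3 regions of electron density → sp2.
C5 carries 4 σ bonds, giving a steric number of 4, so it is sp3.
C6 (4 σ bonds) has steric number 4: sp3.
C7 has 2 σ bonds, plus two π bonds: steric number 2 → sp.
C8 is sp: 2 σ bonds, plus two π bonds, 2 electron-density regions.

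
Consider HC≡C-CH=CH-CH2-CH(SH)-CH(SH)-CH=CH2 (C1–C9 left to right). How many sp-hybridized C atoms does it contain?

C1: sp ✓
C2: sp ✓
C3: sp2
C4: sp2
C5: sp3
C6: sp3
C7: sp3
C8: sp2
C9: sp2
C1, C2 → 2 sp carbons.

2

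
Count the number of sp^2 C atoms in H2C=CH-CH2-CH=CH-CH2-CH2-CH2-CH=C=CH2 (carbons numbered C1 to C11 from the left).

6

C1: sp2 ✓
C2: sp2 ✓
C3: sp3
C4: sp2 ✓
C5: sp2 ✓
C6: sp3
C7: sp3
C8: sp3
C9: sp2 ✓
C10: sp
C11: sp2 ✓
C1, C2, C4, C5, C9, C11 → 6 sp2 carbons.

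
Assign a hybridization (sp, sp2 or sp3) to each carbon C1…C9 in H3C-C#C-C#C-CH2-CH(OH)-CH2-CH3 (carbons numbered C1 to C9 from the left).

C1 sp3, C2 sp, C3 sp, C4 sp, C5 sp, C6 sp3, C7 sp3, C8 sp3, C9 sp3

C1: 4 σ bonds; 4 regions of electron density → sp3.
C2 has 2 σ bonds, plus two π bonds: steric number 2 → sp.
C3 carries 2 σ bonds, plus two π bonds, giving a steric number of 2, so it is sp.
C4 carries 2 σ bonds, plus two π bonds, giving a steric number of 2, so it is sp.
C5 carries 2 σ bonds, plus two π bonds, giving a steric number of 2, so it is sp.
C6 — 4 σ bonds. Steric number 4, so sp3.
C7 — 4 σ bonds. Steric number 4, so sp3.
C8: 4 σ bonds; 4 regions of electron density → sp3.
C9 carries 4 σ bonds, giving a steric number of 4, so it is sp3.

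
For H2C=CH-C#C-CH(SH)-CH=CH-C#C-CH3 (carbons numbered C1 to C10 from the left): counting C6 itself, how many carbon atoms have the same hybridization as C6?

C6 is sp2 (one π bond).
C1: sp2 ✓
C2: sp2 ✓
C3: sp
C4: sp
C5: sp3
C6: sp2 ✓
C7: sp2 ✓
C8: sp
C9: sp
C10: sp3
4 carbons are sp2.

4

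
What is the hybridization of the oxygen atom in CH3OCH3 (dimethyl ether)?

sp^3

Two σ bonds + two lone pairs = steric number 4 → sp3.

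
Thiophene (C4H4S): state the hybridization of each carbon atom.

sp2

Each carbon atom (3 σ bonds, plus one π bond) has steric number 3: sp2.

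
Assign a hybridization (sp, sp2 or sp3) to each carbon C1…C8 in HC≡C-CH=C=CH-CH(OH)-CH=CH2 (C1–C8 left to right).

C1 — 2 σ bonds, plus two π bonds. Steric number 2, so sp.
C2 — 2 σ bonds, plus two π bonds. Steric number 2, so sp.
C3 is sp2: 3 σ bonds, plus one π bond, 3 electron-density regions.
C4: 2 σ bonds, plus two π bonds; 2 regions of electron density → sp.
C5 (3 σ bonds, plus one π bond) has steric number 3: sp2.
C6 has 4 σ bonds: steric number 4 → sp3.
C7 has 3 σ bonds, plus one π bond: steric number 3 → sp2.
C8: 3 σ bonds, plus one π bond; 3 regions of electron density → sp2.

C1 sp, C2 sp, C3 sp2, C4 sp, C5 sp2, C6 sp3, C7 sp2, C8 sp2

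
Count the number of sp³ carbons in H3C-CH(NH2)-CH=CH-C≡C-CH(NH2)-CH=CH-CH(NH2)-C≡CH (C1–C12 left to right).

C1: sp3 ✓
C2: sp3 ✓
C3: sp2
C4: sp2
C5: sp
C6: sp
C7: sp3 ✓
C8: sp2
C9: sp2
C10: sp3 ✓
C11: sp
C12: sp
C1, C2, C7, C10 → 4 sp3 carbons.

4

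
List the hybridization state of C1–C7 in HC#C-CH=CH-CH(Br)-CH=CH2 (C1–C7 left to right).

C1 — 2 σ bonds, plus two π bonds. Steric number 2, so sp.
C2 has 2 σ bonds, plus two π bonds: steric number 2 → sp.
C3 — 3 σ bonds, plus one π bond. Steric number 3, so sp2.
C4 is sp2: 3 σ bonds, plus one π bond, 3 electron-density regions.
C5: 4 σ bonds; 4 regions of electron density → sp3.
C6 (3 σ bonds, plus one π bond) has steric number 3: sp2.
C7: 3 σ bonds, plus one π bond; 3 regions of electron density → sp2.

C1 sp, C2 sp, C3 sp2, C4 sp2, C5 sp3, C6 sp2, C7 sp2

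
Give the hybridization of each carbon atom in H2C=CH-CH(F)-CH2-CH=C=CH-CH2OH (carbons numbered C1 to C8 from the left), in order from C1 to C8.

C1 sp2, C2 sp2, C3 sp3, C4 sp3, C5 sp2, C6 sp, C7 sp2, C8 sp3

C1: 3 σ bonds, plus one π bond; 3 regions of electron density → sp2.
C2 carries 3 σ bonds, plus one π bond, giving a steric number of 3, so it is sp2.
C3 is sp3: 4 σ bonds, 4 electron-density regions.
C4 is sp3: 4 σ bonds, 4 electron-density regions.
C5: 3 σ bonds, plus one π bond; 3 regions of electron density → sp2.
C6 is sp: 2 σ bonds, plus two π bonds, 2 electron-density regions.
C7 — 3 σ bonds, plus one π bond. Steric number 3, so sp2.
C8: 4 σ bonds; 4 regions of electron density → sp3.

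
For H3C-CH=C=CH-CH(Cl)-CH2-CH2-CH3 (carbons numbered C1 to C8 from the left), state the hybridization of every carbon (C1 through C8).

C1 sp3, C2 sp2, C3 sp, C4 sp2, C5 sp3, C6 sp3, C7 sp3, C8 sp3

C1: 4 σ bonds — 4 electron domains, sp3.
C2 carries 3 σ bonds, plus one π bond, giving a steric number of 3, so it is sp2.
C3 carries 2 σ bonds, plus two π bonds, giving a steric number of 2, so it is sp.
C4 carries 3 σ bonds, plus one π bond, giving a steric number of 3, so it is sp2.
C5: 4 σ bonds — 4 electron domains, sp3.
C6: 4 σ bonds; 4 regions of electron density → sp3.
C7: 4 σ bonds — 4 electron domains, sp3.
C8 carries 4 σ bonds, giving a steric number of 4, so it is sp3.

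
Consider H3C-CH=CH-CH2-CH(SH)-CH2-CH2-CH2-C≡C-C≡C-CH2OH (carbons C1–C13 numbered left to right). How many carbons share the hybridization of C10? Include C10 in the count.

4

C10 is sp (two π bonds).
C1: sp3
C2: sp2
C3: sp2
C4: sp3
C5: sp3
C6: sp3
C7: sp3
C8: sp3
C9: sp ✓
C10: sp ✓
C11: sp ✓
C12: sp ✓
C13: sp3
4 carbons are sp.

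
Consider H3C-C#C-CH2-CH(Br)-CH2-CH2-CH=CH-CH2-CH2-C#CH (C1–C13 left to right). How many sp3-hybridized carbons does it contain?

C1: sp3 ✓
C2: sp
C3: sp
C4: sp3 ✓
C5: sp3 ✓
C6: sp3 ✓
C7: sp3 ✓
C8: sp2
C9: sp2
C10: sp3 ✓
C11: sp3 ✓
C12: sp
C13: sp
C1, C4, C5, C6, C7, C10, C11 → 7 sp3 carbons.

7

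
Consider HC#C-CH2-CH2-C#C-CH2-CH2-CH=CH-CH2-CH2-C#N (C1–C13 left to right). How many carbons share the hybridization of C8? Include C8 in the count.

C8 is sp3 (only σ bonds).
C1: sp
C2: sp
C3: sp3 ✓
C4: sp3 ✓
C5: sp
C6: sp
C7: sp3 ✓
C8: sp3 ✓
C9: sp2
C10: sp2
C11: sp3 ✓
C12: sp3 ✓
C13: sp
6 carbons are sp3.

6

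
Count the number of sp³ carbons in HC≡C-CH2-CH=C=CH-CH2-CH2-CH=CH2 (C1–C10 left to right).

C1: sp
C2: sp
C3: sp3 ✓
C4: sp2
C5: sp
C6: sp2
C7: sp3 ✓
C8: sp3 ✓
C9: sp2
C10: sp2
C3, C7, C8 → 3 sp3 carbons.

3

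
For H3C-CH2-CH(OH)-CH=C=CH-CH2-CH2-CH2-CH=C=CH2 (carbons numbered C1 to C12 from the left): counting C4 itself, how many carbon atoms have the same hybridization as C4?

C4 is sp2 (one π bond).
C1: sp3
C2: sp3
C3: sp3
C4: sp2 ✓
C5: sp
C6: sp2 ✓
C7: sp3
C8: sp3
C9: sp3
C10: sp2 ✓
C11: sp
C12: sp2 ✓
4 carbons are sp2.

4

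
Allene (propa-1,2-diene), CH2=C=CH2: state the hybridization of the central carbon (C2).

sp

Two σ bonds and two π bonds (one to each neighbour) → sp.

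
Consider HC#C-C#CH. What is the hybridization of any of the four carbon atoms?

sp

Every carbon is part of a C≡C triple bond: two σ regions → sp.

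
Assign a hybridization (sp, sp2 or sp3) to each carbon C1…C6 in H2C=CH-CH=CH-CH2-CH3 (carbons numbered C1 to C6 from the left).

C1 sp2, C2 sp2, C3 sp2, C4 sp2, C5 sp3, C6 sp3

C1 carries 3 σ bonds, plus one π bond, giving a steric number of 3, so it is sp2.
C2: 3 σ bonds, plus one π bond; 3 regions of electron density → sp2.
C3: 3 σ bonds, plus one π bond — 3 electron domains, sp2.
C4 carries 3 σ bonds, plus one π bond, giving a steric number of 3, so it is sp2.
C5 is sp3: 4 σ bonds, 4 electron-density regions.
C6 carries 4 σ bonds, giving a steric number of 4, so it is sp3.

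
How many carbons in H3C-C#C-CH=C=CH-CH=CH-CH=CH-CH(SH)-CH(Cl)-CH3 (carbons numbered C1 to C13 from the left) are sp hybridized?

3

C1: sp3
C2: sp ✓
C3: sp ✓
C4: sp2
C5: sp ✓
C6: sp2
C7: sp2
C8: sp2
C9: sp2
C10: sp2
C11: sp3
C12: sp3
C13: sp3
C2, C3, C5 → 3 sp carbons.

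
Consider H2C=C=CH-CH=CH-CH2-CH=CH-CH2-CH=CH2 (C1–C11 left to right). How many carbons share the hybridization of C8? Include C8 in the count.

C8 is sp2 (one π bond).
C1: sp2 ✓
C2: sp
C3: sp2 ✓
C4: sp2 ✓
C5: sp2 ✓
C6: sp3
C7: sp2 ✓
C8: sp2 ✓
C9: sp3
C10: sp2 ✓
C11: sp2 ✓
8 carbons are sp2.

8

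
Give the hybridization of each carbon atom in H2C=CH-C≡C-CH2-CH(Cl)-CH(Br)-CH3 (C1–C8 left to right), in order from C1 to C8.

C1 sp2, C2 sp2, C3 sp, C4 sp, C5 sp3, C6 sp3, C7 sp3, C8 sp3

C1 carries 3 σ bonds, plus one π bond, giving a steric number of 3, so it is sp2.
C2 (3 σ bonds, plus one π bond) has steric number 3: sp2.
C3 has 2 σ bonds, plus two π bonds: steric number 2 → sp.
C4: 2 σ bonds, plus two π bonds — 2 electron domains, sp.
C5: 4 σ bonds — 4 electron domains, sp3.
C6 carries 4 σ bonds, giving a steric number of 4, so it is sp3.
C7 is sp3: 4 σ bonds, 4 electron-density regions.
C8 (4 σ bonds) has steric number 4: sp3.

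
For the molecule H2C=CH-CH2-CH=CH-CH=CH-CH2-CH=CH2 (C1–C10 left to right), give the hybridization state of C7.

sp2

C7: 3 σ bonds, plus one π bond — 3 electron domains, sp2.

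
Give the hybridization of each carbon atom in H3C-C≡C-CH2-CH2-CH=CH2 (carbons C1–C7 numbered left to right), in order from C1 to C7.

C1 carries 4 σ bonds, giving a steric number of 4, so it is sp3.
C2 — 2 σ bonds, plus two π bonds. Steric number 2, so sp.
C3: 2 σ bonds, plus two π bonds; 2 regions of electron density → sp.
C4 has 4 σ bonds: steric number 4 → sp3.
C5 — 4 σ bonds. Steric number 4, so sp3.
C6 carries 3 σ bonds, plus one π bond, giving a steric number of 3, so it is sp2.
C7: 3 σ bonds, plus one π bond — 3 electron domains, sp2.

C1 sp3, C2 sp, C3 sp, C4 sp3, C5 sp3, C6 sp2, C7 sp2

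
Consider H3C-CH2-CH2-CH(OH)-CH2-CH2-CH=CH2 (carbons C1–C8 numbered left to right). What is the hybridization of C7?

sp^2

C7 — 3 σ bonds, plus one π bond. Steric number 3, so sp2.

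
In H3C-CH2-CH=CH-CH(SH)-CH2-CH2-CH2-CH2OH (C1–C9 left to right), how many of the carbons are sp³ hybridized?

7

C1: sp3 ✓
C2: sp3 ✓
C3: sp2
C4: sp2
C5: sp3 ✓
C6: sp3 ✓
C7: sp3 ✓
C8: sp3 ✓
C9: sp3 ✓
C1, C2, C5, C6, C7, C8, C9 → 7 sp3 carbons.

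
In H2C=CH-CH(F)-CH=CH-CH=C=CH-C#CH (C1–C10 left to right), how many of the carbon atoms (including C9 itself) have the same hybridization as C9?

3

C9 is sp (two π bonds).
C1: sp2
C2: sp2
C3: sp3
C4: sp2
C5: sp2
C6: sp2
C7: sp ✓
C8: sp2
C9: sp ✓
C10: sp ✓
3 carbons are sp.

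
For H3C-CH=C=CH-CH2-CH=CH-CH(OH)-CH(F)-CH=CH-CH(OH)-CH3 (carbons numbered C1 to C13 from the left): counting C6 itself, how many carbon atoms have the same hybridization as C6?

6

C6 is sp2 (one π bond).
C1: sp3
C2: sp2 ✓
C3: sp
C4: sp2 ✓
C5: sp3
C6: sp2 ✓
C7: sp2 ✓
C8: sp3
C9: sp3
C10: sp2 ✓
C11: sp2 ✓
C12: sp3
C13: sp3
6 carbons are sp2.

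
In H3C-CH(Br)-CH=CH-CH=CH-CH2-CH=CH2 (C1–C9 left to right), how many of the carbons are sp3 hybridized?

C1: sp3 ✓
C2: sp3 ✓
C3: sp2
C4: sp2
C5: sp2
C6: sp2
C7: sp3 ✓
C8: sp2
C9: sp2
C1, C2, C7 → 3 sp3 carbons.

3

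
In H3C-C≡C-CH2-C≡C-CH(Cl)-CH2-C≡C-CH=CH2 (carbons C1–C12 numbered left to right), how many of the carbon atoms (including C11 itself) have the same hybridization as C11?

C11 is sp2 (one π bond).
C1: sp3
C2: sp
C3: sp
C4: sp3
C5: sp
C6: sp
C7: sp3
C8: sp3
C9: sp
C10: sp
C11: sp2 ✓
C12: sp2 ✓
2 carbons are sp2.

2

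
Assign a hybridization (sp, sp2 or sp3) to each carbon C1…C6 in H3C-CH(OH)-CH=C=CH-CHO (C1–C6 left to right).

C1 is sp3: 4 σ bonds, 4 electron-density regions.
C2 has 4 σ bonds: steric number 4 → sp3.
C3 (3 σ bonds, plus one π bond) has steric number 3: sp2.
C4 carries 2 σ bonds, plus two π bonds, giving a steric number of 2, so it is sp.
C5 has 3 σ bonds, plus one π bond: steric number 3 → sp2.
C6 is sp2: 3 σ bonds, plus one π bond, 3 electron-density regions.

C1 sp3, C2 sp3, C3 sp2, C4 sp, C5 sp2, C6 sp2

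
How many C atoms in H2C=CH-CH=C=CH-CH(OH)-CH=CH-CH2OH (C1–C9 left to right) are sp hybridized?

C1: sp2
C2: sp2
C3: sp2
C4: sp ✓
C5: sp2
C6: sp3
C7: sp2
C8: sp2
C9: sp3
C4 → 1 sp carbon.

1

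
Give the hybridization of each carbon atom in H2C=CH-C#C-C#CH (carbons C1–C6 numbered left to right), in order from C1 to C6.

C1 sp2, C2 sp2, C3 sp, C4 sp, C5 sp, C6 sp

C1 — 3 σ bonds, plus one π bond. Steric number 3, so sp2.
C2 — 3 σ bonds, plus one π bond. Steric number 3, so sp2.
C3 (2 σ bonds, plus two π bonds) has steric number 2: sp.
C4: 2 σ bonds, plus two π bonds — 2 electron domains, sp.
C5 (2 σ bonds, plus two π bonds) has steric number 2: sp.
C6: 2 σ bonds, plus two π bonds; 2 regions of electron density → sp.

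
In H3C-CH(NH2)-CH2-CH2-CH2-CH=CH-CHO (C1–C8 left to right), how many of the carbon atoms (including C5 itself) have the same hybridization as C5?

C5 is sp3 (only σ bonds).
C1: sp3 ✓
C2: sp3 ✓
C3: sp3 ✓
C4: sp3 ✓
C5: sp3 ✓
C6: sp2
C7: sp2
C8: sp2
5 carbons are sp3.

5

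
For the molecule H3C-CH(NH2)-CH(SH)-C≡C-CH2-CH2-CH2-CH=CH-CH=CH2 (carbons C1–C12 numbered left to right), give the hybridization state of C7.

C7 (4 σ bonds) has steric number 4: sp3.

sp3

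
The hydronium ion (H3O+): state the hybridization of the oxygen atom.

sp3

Three σ bonds + one lone pair = steric number 4 → sp3.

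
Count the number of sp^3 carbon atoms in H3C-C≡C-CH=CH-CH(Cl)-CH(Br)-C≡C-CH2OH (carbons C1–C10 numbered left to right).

C1: sp3 ✓
C2: sp
C3: sp
C4: sp2
C5: sp2
C6: sp3 ✓
C7: sp3 ✓
C8: sp
C9: sp
C10: sp3 ✓
C1, C6, C7, C10 → 4 sp3 carbons.

4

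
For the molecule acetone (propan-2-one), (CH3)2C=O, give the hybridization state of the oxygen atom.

One σ bond + two lone pairs = steric number 3 → sp2.

sp^2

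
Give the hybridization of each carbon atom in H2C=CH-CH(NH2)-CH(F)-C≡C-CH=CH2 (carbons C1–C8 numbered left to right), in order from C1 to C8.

C1 is sp2: 3 σ bonds, plus one π bond, 3 electron-density regions.
C2: 3 σ bonds, plus one π bond — 3 electron domains, sp2.
C3 (4 σ bonds) has steric number 4: sp3.
C4 is sp3: 4 σ bonds, 4 electron-density regions.
C5 (2 σ bonds, plus two π bonds) has steric number 2: sp.
C6 (2 σ bonds, plus two π bonds) has steric number 2: sp.
C7 (3 σ bonds, plus one π bond) has steric number 3: sp2.
C8: 3 σ bonds, plus one π bond — 3 electron domains, sp2.

C1 sp2, C2 sp2, C3 sp3, C4 sp3, C5 sp, C6 sp, C7 sp2, C8 sp2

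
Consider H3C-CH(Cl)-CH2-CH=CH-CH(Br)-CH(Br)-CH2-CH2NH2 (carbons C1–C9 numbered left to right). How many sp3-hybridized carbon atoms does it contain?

7

C1: sp3 ✓
C2: sp3 ✓
C3: sp3 ✓
C4: sp2
C5: sp2
C6: sp3 ✓
C7: sp3 ✓
C8: sp3 ✓
C9: sp3 ✓
C1, C2, C3, C6, C7, C8, C9 → 7 sp3 carbons.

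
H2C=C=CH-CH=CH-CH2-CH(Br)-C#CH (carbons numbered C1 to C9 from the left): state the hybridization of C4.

sp2

C4 carries 3 σ bonds, plus one π bond, giving a steric number of 3, so it is sp2.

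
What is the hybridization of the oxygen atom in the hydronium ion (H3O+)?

Three σ bonds + one lone pair = steric number 4 → sp3.

sp3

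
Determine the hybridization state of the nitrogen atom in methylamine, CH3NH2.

sp^3

Three σ bonds + one lone pair = steric number 4 → sp3.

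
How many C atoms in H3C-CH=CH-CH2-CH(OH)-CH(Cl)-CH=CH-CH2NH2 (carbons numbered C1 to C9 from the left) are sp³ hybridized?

C1: sp3 ✓
C2: sp2
C3: sp2
C4: sp3 ✓
C5: sp3 ✓
C6: sp3 ✓
C7: sp2
C8: sp2
C9: sp3 ✓
C1, C4, C5, C6, C9 → 5 sp3 carbons.

5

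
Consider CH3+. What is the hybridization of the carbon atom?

Three σ bonds to H, empty p orbital → sp2, trigonal planar.

sp²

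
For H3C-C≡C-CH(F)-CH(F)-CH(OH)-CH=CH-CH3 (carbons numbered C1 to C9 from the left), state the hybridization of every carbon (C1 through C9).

C1 (4 σ bonds) has steric number 4: sp3.
C2 is sp: 2 σ bonds, plus two π bonds, 2 electron-density regions.
C3 is sp: 2 σ bonds, plus two π bonds, 2 electron-density regions.
C4 — 4 σ bonds. Steric number 4, so sp3.
C5 has 4 σ bonds: steric number 4 → sp3.
C6: 4 σ bonds — 4 electron domains, sp3.
C7 (3 σ bonds, plus one π bond) has steric number 3: sp2.
C8: 3 σ bonds, plus one π bond; 3 regions of electron density → sp2.
C9: 4 σ bonds; 4 regions of electron density → sp3.

C1 sp3, C2 sp, C3 sp, C4 sp3, C5 sp3, C6 sp3, C7 sp2, C8 sp2, C9 sp3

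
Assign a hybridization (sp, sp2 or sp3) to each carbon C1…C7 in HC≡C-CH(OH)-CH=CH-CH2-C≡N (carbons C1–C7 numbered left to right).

C1 sp, C2 sp, C3 sp3, C4 sp2, C5 sp2, C6 sp3, C7 sp

C1 is sp: 2 σ bonds, plus two π bonds, 2 electron-density regions.
C2: 2 σ bonds, plus two π bonds — 2 electron domains, sp.
C3: 4 σ bonds; 4 regions of electron density → sp3.
C4: 3 σ bonds, plus one π bond — 3 electron domains, sp2.
C5 (3 σ bonds, plus one π bond) has steric number 3: sp2.
C6 has 4 σ bonds: steric number 4 → sp3.
C7: 2 σ bonds, plus two π bonds; 2 regions of electron density → sp.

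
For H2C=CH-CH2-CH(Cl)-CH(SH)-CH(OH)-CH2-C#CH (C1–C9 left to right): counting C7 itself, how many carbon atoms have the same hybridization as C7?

C7 is sp3 (only σ bonds).
C1: sp2
C2: sp2
C3: sp3 ✓
C4: sp3 ✓
C5: sp3 ✓
C6: sp3 ✓
C7: sp3 ✓
C8: sp
C9: sp
5 carbons are sp3.

5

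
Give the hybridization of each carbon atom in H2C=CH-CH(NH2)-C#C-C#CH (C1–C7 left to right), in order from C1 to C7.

C1 has 3 σ bonds, plus one π bond: steric number 3 → sp2.
C2 has 3 σ bonds, plus one π bond: steric number 3 → sp2.
C3 — 4 σ bonds. Steric number 4, so sp3.
C4 is sp: 2 σ bonds, plus two π bonds, 2 electron-density regions.
C5 (2 σ bonds, plus two π bonds) has steric number 2: sp.
C6 carries 2 σ bonds, plus two π bonds, giving a steric number of 2, so it is sp.
C7: 2 σ bonds, plus two π bonds — 2 electron domains, sp.

C1 sp2, C2 sp2, C3 sp3, C4 sp, C5 sp, C6 sp, C7 sp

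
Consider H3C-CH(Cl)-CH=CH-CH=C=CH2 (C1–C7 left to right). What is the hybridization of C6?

C6 — 2 σ bonds, plus two π bonds. Steric number 2, so sp.

sp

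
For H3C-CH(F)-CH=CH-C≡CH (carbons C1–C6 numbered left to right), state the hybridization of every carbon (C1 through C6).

C1 — 4 σ bonds. Steric number 4, so sp3.
C2 is sp3: 4 σ bonds, 4 electron-density regions.
C3 (3 σ bonds, plus one π bond) has steric number 3: sp2.
C4 has 3 σ bonds, plus one π bond: steric number 3 → sp2.
C5 (2 σ bonds, plus two π bonds) has steric number 2: sp.
C6 is sp: 2 σ bonds, plus two π bonds, 2 electron-density regions.

C1 sp3, C2 sp3, C3 sp2, C4 sp2, C5 sp, C6 sp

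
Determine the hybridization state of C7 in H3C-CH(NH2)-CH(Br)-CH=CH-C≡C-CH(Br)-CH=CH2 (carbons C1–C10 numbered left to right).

sp

C7: 2 σ bonds, plus two π bonds; 2 regions of electron density → sp.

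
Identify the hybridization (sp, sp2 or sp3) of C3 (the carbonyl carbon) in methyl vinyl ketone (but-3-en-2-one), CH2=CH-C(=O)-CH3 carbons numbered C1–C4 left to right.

C3 (the carbonyl carbon) — 3 σ bonds, plus one π bond. Steric number 3, so sp2.

sp^2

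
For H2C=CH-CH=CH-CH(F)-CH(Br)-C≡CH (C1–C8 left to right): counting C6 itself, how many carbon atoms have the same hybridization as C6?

2

C6 is sp3 (only σ bonds).
C1: sp2
C2: sp2
C3: sp2
C4: sp2
C5: sp3 ✓
C6: sp3 ✓
C7: sp
C8: sp
2 carbons are sp3.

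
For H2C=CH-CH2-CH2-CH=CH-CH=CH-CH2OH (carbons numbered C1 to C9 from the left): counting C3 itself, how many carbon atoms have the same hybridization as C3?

3

C3 is sp3 (only σ bonds).
C1: sp2
C2: sp2
C3: sp3 ✓
C4: sp3 ✓
C5: sp2
C6: sp2
C7: sp2
C8: sp2
C9: sp3 ✓
3 carbons are sp3.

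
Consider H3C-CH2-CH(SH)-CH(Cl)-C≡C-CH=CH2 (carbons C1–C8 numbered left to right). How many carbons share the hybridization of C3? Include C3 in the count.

C3 is sp3 (only σ bonds).
C1: sp3 ✓
C2: sp3 ✓
C3: sp3 ✓
C4: sp3 ✓
C5: sp
C6: sp
C7: sp2
C8: sp2
4 carbons are sp3.

4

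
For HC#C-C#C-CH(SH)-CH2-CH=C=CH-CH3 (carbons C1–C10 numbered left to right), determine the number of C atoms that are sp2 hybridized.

2

C1: sp
C2: sp
C3: sp
C4: sp
C5: sp3
C6: sp3
C7: sp2 ✓
C8: sp
C9: sp2 ✓
C10: sp3
C7, C9 → 2 sp2 carbons.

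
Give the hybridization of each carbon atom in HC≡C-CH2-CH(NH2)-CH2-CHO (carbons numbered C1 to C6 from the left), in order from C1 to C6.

C1: 2 σ bonds, plus two π bonds — 2 electron domains, sp.
C2 is sp: 2 σ bonds, plus two π bonds, 2 electron-density regions.
C3 — 4 σ bonds. Steric number 4, so sp3.
C4: 4 σ bonds; 4 regions of electron density → sp3.
C5 is sp3: 4 σ bonds, 4 electron-density regions.
C6: 3 σ bonds, plus one π bond; 3 regions of electron density → sp2.

C1 sp, C2 sp, C3 sp3, C4 sp3, C5 sp3, C6 sp2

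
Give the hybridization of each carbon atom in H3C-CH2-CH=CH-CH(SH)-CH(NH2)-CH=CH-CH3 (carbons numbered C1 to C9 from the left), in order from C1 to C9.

C1 sp3, C2 sp3, C3 sp2, C4 sp2, C5 sp3, C6 sp3, C7 sp2, C8 sp2, C9 sp3

C1 carries 4 σ bonds, giving a steric number of 4, so it is sp3.
C2: 4 σ bonds; 4 regions of electron density → sp3.
C3 (3 σ bonds, plus one π bond) has steric number 3: sp2.
C4 carries 3 σ bonds, plus one π bond, giving a steric number of 3, so it is sp2.
C5: 4 σ bonds; 4 regions of electron density → sp3.
C6 is sp3: 4 σ bonds, 4 electron-density regions.
C7 — 3 σ bonds, plus one π bond. Steric number 3, so sp2.
C8 — 3 σ bonds, plus one π bond. Steric number 3, so sp2.
C9 carries 4 σ bonds, giving a steric number of 4, so it is sp3.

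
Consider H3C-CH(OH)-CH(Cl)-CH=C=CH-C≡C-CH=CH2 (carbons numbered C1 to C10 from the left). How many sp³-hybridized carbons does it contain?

C1: sp3 ✓
C2: sp3 ✓
C3: sp3 ✓
C4: sp2
C5: sp
C6: sp2
C7: sp
C8: sp
C9: sp2
C10: sp2
C1, C2, C3 → 3 sp3 carbons.

3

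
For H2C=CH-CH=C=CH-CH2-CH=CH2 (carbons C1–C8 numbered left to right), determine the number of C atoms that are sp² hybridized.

C1: sp2 ✓
C2: sp2 ✓
C3: sp2 ✓
C4: sp
C5: sp2 ✓
C6: sp3
C7: sp2 ✓
C8: sp2 ✓
C1, C2, C3, C5, C7, C8 → 6 sp2 carbons.

6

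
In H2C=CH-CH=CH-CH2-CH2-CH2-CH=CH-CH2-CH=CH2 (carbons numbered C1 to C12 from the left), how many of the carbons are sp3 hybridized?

C1: sp2
C2: sp2
C3: sp2
C4: sp2
C5: sp3 ✓
C6: sp3 ✓
C7: sp3 ✓
C8: sp2
C9: sp2
C10: sp3 ✓
C11: sp2
C12: sp2
C5, C6, C7, C10 → 4 sp3 carbons.

4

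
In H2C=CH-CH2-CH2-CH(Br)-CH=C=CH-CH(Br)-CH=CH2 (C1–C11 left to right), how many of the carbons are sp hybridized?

1

C1: sp2
C2: sp2
C3: sp3
C4: sp3
C5: sp3
C6: sp2
C7: sp ✓
C8: sp2
C9: sp3
C10: sp2
C11: sp2
C7 → 1 sp carbon.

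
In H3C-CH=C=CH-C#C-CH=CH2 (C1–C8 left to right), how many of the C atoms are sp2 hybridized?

4

C1: sp3
C2: sp2 ✓
C3: sp
C4: sp2 ✓
C5: sp
C6: sp
C7: sp2 ✓
C8: sp2 ✓
C2, C4, C7, C8 → 4 sp2 carbons.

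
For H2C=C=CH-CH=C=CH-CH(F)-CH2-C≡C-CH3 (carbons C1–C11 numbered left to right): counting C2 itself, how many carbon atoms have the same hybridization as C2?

4

C2 is sp (two π bonds).
C1: sp2
C2: sp ✓
C3: sp2
C4: sp2
C5: sp ✓
C6: sp2
C7: sp3
C8: sp3
C9: sp ✓
C10: sp ✓
C11: sp3
4 carbons are sp.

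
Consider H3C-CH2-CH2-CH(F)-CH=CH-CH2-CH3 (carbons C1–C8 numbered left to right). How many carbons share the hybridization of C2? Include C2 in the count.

6

C2 is sp3 (only σ bonds).
C1: sp3 ✓
C2: sp3 ✓
C3: sp3 ✓
C4: sp3 ✓
C5: sp2
C6: sp2
C7: sp3 ✓
C8: sp3 ✓
6 carbons are sp3.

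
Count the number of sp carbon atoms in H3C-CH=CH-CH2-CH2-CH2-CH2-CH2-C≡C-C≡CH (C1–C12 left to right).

C1: sp3
C2: sp2
C3: sp2
C4: sp3
C5: sp3
C6: sp3
C7: sp3
C8: sp3
C9: sp ✓
C10: sp ✓
C11: sp ✓
C12: sp ✓
C9, C10, C11, C12 → 4 sp carbons.

4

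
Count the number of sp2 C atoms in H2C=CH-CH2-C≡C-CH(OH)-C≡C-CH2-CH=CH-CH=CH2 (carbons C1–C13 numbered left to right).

C1: sp2 ✓
C2: sp2 ✓
C3: sp3
C4: sp
C5: sp
C6: sp3
C7: sp
C8: sp
C9: sp3
C10: sp2 ✓
C11: sp2 ✓
C12: sp2 ✓
C13: sp2 ✓
C1, C2, C10, C11, C12, C13 → 6 sp2 carbons.

6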